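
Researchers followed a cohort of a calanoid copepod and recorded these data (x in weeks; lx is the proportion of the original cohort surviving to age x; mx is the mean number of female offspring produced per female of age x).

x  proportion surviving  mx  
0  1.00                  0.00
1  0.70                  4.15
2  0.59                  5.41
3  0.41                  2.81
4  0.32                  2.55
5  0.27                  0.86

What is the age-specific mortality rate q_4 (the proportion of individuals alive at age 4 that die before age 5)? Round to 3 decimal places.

0.156

q_4 = (l_4 − l_5) / l_4 = (0.32 − 0.27) / 0.32
     = 0.05 / 0.32 = 0.15625 → 0.156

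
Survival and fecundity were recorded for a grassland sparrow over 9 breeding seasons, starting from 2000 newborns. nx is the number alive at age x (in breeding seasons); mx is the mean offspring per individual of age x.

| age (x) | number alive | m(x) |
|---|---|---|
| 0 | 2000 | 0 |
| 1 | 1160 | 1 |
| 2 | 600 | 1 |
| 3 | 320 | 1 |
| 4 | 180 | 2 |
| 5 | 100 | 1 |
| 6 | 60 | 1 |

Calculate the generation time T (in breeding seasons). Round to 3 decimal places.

2.162

lx = nx/n0 = nx/2000: 1, 0.58, 0.3, 0.16, 0.09, 0.05, 0.03
lx·mx: 0, 0.58, 0.3, 0.16, 0.18, 0.05, 0.03 → R0 = 1.3
x·lx·mx: 0, 0.58, 0.6, 0.48, 0.72, 0.25, 0.18 → Σ = 2.81
T = 2.81 / 1.3 = 2.161538… → 2.162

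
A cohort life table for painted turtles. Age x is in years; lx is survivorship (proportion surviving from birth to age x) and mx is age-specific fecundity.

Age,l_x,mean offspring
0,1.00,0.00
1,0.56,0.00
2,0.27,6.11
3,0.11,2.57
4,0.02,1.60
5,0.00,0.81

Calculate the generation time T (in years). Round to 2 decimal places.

2.18

lx·mx: 0, 0, 1.6497, 0.2827, 0.032, 0 → R0 = 1.9644
x·lx·mx: 0, 0, 3.2994, 0.8481, 0.128, 0 → Σ = 4.2755
T = 4.2755 / 1.9644 = 2.176492… → 2.18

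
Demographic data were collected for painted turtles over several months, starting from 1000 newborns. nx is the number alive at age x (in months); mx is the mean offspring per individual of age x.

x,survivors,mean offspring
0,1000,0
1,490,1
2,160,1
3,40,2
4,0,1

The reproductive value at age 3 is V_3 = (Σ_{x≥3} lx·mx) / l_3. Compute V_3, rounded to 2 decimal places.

lx = nx/n0 = nx/1000: 1, 0.49, 0.16, 0.04, 0
lx·mx for x ≥ 3: 0.08, 0 → sum = 0.08
V_3 = 0.08 / l_3 = 0.08 / 0.04 = 2 → 2.00

2.00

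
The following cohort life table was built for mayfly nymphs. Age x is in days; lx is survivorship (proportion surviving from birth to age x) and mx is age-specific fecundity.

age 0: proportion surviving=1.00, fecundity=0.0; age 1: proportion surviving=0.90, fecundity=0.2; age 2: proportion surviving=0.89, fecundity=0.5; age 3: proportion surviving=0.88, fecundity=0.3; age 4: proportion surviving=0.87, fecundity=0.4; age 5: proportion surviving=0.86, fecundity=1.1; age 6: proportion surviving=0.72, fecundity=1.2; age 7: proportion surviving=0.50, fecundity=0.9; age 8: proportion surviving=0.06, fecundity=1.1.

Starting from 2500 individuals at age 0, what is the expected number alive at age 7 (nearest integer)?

Expected survivors = N0 · l_7 = 2500 × 0.50 = 1250 → 1250

1250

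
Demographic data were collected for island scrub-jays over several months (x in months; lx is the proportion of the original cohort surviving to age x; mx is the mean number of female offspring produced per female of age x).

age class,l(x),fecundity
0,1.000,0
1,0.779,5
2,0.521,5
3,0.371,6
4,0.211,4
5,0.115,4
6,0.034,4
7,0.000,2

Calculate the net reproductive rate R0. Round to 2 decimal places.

lx·mx by age: 0, 3.895, 2.605, 2.226, 0.844, 0.46, 0.136, 0
R0 = Σ lx·mx = 10.166 → 10.17

10.17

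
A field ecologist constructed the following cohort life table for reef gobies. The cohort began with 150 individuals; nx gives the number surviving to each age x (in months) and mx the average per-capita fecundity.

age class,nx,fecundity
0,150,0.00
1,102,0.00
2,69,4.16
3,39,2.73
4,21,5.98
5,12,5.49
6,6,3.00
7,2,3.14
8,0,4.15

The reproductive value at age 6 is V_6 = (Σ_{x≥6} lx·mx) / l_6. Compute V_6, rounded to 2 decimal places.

4.05

lx = nx/n0 = nx/150: 1, 0.68, 0.46, 0.26, 0.14, 0.08, 0.04, 0.01333…, 0
lx·mx for x ≥ 6: 0.12, 0.041867…, 0 → sum = 0.161867…
V_6 = 0.161867… / l_6 = 0.161867… / 0.04 = 4.046667… → 4.05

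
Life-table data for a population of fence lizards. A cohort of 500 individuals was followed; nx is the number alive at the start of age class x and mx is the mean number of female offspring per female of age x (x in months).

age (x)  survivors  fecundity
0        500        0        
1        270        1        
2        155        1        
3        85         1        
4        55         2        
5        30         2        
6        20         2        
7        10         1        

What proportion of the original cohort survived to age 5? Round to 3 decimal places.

l_5 = n_5/n_0 = 30/500 = 0.06 → 0.060

0.060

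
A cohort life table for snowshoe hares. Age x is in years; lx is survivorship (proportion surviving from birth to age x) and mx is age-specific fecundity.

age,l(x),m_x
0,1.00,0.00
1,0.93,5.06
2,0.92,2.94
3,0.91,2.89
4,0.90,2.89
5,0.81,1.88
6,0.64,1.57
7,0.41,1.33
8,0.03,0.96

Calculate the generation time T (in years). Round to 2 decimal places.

lx·mx: 0, 4.7058, 2.7048, 2.6299, 2.601, 1.5228, 1.0048, 0.5453, 0.0288 → R0 = 15.7432
x·lx·mx: 0, 4.7058, 5.4096, 7.8897, 10.404, 7.614, 6.0288, 3.8171, 0.2304 → Σ = 46.0994
T = 46.0994 / 15.7432 = 2.92821… → 2.93

2.93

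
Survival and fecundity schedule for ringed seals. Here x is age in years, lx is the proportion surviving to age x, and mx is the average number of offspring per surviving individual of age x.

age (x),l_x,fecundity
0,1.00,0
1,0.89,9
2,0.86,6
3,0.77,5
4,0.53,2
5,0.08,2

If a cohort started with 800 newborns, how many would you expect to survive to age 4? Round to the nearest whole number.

424

Expected survivors = N0 · l_4 = 800 × 0.53 = 424 → 424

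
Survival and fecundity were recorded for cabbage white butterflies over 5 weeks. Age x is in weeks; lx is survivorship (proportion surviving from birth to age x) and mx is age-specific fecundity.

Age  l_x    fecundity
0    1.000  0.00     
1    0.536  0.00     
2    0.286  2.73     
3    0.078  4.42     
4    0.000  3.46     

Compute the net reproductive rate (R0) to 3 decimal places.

1.126

lx·mx by age: 0, 0, 0.78078, 0.34476, 0
R0 = Σ lx·mx = 1.12554 → 1.126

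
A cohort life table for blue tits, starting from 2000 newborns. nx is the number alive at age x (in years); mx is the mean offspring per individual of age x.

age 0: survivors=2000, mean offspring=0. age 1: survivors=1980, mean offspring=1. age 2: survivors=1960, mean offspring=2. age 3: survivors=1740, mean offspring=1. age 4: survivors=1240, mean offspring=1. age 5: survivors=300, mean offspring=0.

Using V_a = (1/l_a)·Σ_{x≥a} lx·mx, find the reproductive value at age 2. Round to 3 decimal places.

lx = nx/n0 = nx/2000: 1, 0.99, 0.98, 0.87, 0.62, 0.15
lx·mx for x ≥ 2: 1.96, 0.87, 0.62, 0 → sum = 3.45
V_2 = 3.45 / l_2 = 3.45 / 0.98 = 3.520408… → 3.520

3.520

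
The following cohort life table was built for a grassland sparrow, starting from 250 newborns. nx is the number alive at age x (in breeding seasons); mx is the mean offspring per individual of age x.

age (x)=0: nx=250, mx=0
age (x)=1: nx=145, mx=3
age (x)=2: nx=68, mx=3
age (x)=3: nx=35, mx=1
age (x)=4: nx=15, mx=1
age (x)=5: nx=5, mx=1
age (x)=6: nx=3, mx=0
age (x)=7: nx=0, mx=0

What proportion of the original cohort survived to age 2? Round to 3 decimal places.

l_2 = n_2/n_0 = 68/250 = 0.272 → 0.272

0.272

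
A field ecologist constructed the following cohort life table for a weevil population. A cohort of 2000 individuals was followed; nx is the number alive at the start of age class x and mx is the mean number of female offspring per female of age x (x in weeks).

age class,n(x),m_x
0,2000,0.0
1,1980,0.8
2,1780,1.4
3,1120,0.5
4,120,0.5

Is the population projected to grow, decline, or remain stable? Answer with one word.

lx = nx/n0 = nx/2000: 1, 0.99, 0.89, 0.56, 0.06
R0 = Σ lx·mx = 0 + 0.792 + 1.246 + 0.28 + 0.03 = 2.348
R0 > 1, so the population is growing.

growing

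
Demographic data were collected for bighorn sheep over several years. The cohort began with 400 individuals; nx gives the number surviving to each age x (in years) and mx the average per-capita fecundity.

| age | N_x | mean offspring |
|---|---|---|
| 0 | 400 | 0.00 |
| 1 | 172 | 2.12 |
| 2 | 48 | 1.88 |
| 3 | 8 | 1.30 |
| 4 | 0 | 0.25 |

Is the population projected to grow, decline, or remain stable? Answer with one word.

lx = nx/n0 = nx/400: 1, 0.43, 0.12, 0.02, 0
R0 = Σ lx·mx = 0 + 0.9116 + 0.2256 + 0.026 + 0 = 1.1632
R0 > 1, so the population is growing.

growing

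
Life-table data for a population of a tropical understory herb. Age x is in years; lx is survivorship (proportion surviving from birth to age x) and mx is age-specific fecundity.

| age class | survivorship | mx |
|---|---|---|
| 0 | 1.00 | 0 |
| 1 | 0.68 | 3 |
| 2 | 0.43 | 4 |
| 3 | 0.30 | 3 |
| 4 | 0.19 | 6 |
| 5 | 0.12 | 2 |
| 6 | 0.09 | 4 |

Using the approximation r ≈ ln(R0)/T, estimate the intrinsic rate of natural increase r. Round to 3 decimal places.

0.738

R0 = Σ lx·mx = 0 + 2.04 + 1.72 + 0.9 + 1.14 + 0.24 + 0.36 = 6.4
Σ x·lx·mx = 16.1; T = 16.1/6.4 = 2.51563…
r ≈ ln(R0)/T = ln(6.4)/2.51563… = 0.73791… → 0.738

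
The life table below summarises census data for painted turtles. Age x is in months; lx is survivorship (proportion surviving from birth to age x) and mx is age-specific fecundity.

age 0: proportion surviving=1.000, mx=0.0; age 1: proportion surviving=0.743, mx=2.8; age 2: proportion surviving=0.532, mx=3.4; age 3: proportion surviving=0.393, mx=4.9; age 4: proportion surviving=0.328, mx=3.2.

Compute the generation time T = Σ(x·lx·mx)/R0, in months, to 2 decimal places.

2.28

lx·mx: 0, 2.0804, 1.8088, 1.9257, 1.0496 → R0 = 6.8645
x·lx·mx: 0, 2.0804, 3.6176, 5.7771, 4.1984 → Σ = 15.6735
T = 15.6735 / 6.8645 = 2.283269… → 2.28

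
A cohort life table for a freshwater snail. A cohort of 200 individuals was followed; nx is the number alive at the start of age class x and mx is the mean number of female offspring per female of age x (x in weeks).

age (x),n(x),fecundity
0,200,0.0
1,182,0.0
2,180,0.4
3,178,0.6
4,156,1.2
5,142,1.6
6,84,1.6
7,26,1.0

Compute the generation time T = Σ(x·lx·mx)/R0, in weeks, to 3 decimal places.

lx = nx/n0 = nx/200: 1, 0.91, 0.9, 0.89, 0.78, 0.71, 0.42, 0.13
lx·mx: 0, 0, 0.36, 0.534, 0.936, 1.136, 0.672, 0.13 → R0 = 3.768
x·lx·mx: 0, 0, 0.72, 1.602, 3.744, 5.68, 4.032, 0.91 → Σ = 16.688
T = 16.688 / 3.768 = 4.428875… → 4.429

4.429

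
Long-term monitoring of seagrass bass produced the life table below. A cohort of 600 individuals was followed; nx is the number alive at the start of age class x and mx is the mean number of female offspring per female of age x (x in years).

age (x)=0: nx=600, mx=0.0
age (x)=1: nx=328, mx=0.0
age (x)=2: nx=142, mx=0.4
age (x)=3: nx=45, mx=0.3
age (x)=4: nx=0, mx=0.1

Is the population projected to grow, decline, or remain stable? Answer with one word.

lx = nx/n0 = nx/600: 1, 0.54667…, 0.23667…, 0.075, 0
R0 = Σ lx·mx = 0 + 0 + 0.094667… + 0.0225 + 0 = 0.117167…
R0 < 1, so the population is declining.

declining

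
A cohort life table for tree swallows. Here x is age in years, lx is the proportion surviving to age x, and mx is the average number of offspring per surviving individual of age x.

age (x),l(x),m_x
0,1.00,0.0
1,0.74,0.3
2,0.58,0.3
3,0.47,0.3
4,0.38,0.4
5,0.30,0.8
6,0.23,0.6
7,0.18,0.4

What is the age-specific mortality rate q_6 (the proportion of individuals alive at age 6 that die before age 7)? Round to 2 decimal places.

0.22

q_6 = (l_6 − l_7) / l_6 = (0.23 − 0.18) / 0.23
     = 0.05 / 0.23 = 0.217391… → 0.22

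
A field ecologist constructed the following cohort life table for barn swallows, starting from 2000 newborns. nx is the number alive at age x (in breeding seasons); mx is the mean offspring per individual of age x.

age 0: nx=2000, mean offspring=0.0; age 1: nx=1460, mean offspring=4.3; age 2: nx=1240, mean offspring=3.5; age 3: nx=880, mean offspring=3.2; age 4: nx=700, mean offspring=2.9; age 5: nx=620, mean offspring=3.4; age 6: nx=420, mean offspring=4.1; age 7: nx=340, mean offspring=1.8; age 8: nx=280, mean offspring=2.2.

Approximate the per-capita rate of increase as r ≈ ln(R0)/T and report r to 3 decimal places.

0.776

lx = nx/n0 = nx/2000: 1, 0.73, 0.62, 0.44, 0.35, 0.31, 0.21, 0.17, 0.14
R0 = Σ lx·mx = 0 + 3.139 + 2.17 + 1.408 + 1.015 + 1.054 + 0.861 + 0.306 + 0.308 = 10.261
Σ x·lx·mx = 30.805; T = 30.805/10.261 = 3.00214…
r ≈ ln(R0)/T = ln(10.261)/3.00214… = 0.77556… → 0.776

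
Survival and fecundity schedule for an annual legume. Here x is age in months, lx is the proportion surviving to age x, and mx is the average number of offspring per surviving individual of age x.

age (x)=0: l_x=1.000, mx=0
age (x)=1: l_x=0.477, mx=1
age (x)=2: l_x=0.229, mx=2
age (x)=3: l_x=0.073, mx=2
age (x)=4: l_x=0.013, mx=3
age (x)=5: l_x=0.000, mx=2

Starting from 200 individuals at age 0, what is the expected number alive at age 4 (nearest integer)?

3

Expected survivors = N0 · l_4 = 200 × 0.013 = 2.6 → 3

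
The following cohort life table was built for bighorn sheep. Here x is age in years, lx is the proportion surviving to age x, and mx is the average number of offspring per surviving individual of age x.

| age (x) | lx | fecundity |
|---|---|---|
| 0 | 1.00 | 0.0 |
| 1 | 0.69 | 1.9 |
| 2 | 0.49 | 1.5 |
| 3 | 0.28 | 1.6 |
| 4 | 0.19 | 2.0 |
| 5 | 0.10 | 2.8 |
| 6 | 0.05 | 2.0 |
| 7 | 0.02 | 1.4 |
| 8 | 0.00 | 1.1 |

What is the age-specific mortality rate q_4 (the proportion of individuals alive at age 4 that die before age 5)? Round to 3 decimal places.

0.474

q_4 = (l_4 − l_5) / l_4 = (0.19 − 0.1) / 0.19
     = 0.09 / 0.19 = 0.473684… → 0.474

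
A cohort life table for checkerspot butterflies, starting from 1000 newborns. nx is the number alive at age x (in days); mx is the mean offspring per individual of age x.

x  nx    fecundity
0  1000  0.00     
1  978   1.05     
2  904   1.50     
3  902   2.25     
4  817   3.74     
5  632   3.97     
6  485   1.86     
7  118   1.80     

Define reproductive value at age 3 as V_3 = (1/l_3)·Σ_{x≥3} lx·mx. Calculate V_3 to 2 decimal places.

lx = nx/n0 = nx/1000: 1, 0.978, 0.904, 0.902, 0.817, 0.632, 0.485, 0.118
lx·mx for x ≥ 3: 2.0295, 3.05558, 2.50904, 0.9021, 0.2124 → sum = 8.70862
V_3 = 8.70862 / l_3 = 8.70862 / 0.902 = 9.654789… → 9.65

9.65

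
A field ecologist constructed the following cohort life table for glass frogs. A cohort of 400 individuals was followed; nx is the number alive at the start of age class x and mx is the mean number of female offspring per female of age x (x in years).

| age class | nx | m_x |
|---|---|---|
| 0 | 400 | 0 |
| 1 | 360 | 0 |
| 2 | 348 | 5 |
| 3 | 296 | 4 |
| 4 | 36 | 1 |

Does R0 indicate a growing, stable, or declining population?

lx = nx/n0 = nx/400: 1, 0.9, 0.87, 0.74, 0.09
R0 = Σ lx·mx = 0 + 0 + 4.35 + 2.96 + 0.09 = 7.4
R0 > 1, so the population is growing.

growing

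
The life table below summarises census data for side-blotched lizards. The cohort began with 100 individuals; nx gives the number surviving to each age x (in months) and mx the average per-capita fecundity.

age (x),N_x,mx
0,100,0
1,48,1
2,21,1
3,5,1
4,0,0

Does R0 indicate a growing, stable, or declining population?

lx = nx/n0 = nx/100: 1, 0.48, 0.21, 0.05, 0
R0 = Σ lx·mx = 0 + 0.48 + 0.21 + 0.05 + 0 = 0.74
R0 < 1, so the population is declining.

declining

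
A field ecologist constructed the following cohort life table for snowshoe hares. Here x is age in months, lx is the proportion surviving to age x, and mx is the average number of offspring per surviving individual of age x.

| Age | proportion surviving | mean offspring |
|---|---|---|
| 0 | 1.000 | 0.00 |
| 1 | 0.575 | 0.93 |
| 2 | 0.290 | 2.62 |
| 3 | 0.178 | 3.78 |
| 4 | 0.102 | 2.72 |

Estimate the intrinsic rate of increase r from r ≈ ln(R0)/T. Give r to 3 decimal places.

R0 = Σ lx·mx = 0 + 0.53475 + 0.7598 + 0.67284 + 0.27744 = 2.24483
Σ x·lx·mx = 5.18263; T = 5.18263/2.24483 = 2.3087…
r ≈ ln(R0)/T = ln(2.24483)/2.3087… = 0.35025… → 0.350

0.350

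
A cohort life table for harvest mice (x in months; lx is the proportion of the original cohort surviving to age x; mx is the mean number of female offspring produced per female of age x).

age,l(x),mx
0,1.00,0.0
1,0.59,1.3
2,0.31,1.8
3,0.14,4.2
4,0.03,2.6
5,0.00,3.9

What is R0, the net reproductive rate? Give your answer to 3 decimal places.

lx·mx by age: 0, 0.767, 0.558, 0.588, 0.078, 0
R0 = Σ lx·mx = 1.991 → 1.991

1.991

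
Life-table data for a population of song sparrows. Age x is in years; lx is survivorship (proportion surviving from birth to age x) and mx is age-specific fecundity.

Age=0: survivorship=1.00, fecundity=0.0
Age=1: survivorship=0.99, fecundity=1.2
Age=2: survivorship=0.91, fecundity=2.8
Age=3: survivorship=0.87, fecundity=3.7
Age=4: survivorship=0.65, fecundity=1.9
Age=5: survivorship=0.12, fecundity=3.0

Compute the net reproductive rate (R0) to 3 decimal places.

lx·mx by age: 0, 1.188, 2.548, 3.219, 1.235, 0.36
R0 = Σ lx·mx = 8.55 → 8.550

8.550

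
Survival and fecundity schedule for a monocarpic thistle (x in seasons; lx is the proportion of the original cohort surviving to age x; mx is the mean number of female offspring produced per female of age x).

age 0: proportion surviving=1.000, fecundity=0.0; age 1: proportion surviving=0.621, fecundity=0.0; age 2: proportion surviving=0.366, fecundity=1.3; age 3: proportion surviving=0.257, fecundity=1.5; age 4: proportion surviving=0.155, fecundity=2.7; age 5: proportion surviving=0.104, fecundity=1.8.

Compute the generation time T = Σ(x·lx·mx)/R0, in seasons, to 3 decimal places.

3.216

lx·mx: 0, 0, 0.4758, 0.3855, 0.4185, 0.1872 → R0 = 1.467
x·lx·mx: 0, 0, 0.9516, 1.1565, 1.674, 0.936 → Σ = 4.7181
T = 4.7181 / 1.467 = 3.216155… → 3.216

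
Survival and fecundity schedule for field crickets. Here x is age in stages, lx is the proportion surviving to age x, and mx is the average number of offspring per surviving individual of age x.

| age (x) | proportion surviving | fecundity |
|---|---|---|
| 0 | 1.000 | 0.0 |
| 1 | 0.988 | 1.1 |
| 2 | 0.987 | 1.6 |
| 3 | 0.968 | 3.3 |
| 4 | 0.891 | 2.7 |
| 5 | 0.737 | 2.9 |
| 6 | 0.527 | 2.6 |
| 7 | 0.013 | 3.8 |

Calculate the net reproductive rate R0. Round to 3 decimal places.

11.823

lx·mx by age: 0, 1.0868, 1.5792, 3.1944, 2.4057, 2.1373, 1.3702, 0.0494
R0 = Σ lx·mx = 11.823 → 11.823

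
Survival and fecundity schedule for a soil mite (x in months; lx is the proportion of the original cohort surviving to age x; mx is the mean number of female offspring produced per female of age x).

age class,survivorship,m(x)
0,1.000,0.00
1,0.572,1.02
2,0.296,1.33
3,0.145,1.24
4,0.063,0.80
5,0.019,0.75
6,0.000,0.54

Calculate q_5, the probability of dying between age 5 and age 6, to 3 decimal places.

1.000

q_5 = (l_5 − l_6) / l_5 = (0.019 − 0) / 0.019
     = 0.019 / 0.019 = 1 → 1.000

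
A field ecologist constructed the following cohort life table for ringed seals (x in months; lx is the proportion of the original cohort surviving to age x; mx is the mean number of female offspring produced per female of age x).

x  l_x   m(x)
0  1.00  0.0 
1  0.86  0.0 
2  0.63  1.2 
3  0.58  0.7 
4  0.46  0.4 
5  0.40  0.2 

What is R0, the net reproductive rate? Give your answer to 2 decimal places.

lx·mx by age: 0, 0, 0.756, 0.406, 0.184, 0.08
R0 = Σ lx·mx = 1.426 → 1.43

1.43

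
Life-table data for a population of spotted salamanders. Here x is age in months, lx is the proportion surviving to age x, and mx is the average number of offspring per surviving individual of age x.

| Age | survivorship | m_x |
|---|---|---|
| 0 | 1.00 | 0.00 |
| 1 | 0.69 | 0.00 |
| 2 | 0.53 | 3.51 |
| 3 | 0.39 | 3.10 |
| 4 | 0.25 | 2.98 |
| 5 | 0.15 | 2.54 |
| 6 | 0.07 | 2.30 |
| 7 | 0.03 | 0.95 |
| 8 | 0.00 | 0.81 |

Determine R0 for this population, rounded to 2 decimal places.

lx·mx by age: 0, 0, 1.8603, 1.209, 0.745, 0.381, 0.161, 0.0285, 0
R0 = Σ lx·mx = 4.3848 → 4.38

4.38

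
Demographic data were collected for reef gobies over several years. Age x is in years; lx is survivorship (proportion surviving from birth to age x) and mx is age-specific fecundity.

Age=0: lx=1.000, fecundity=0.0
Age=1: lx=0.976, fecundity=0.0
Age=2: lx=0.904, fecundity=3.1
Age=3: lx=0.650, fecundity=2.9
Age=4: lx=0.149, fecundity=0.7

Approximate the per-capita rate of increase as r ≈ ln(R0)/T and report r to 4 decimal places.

0.6430

R0 = Σ lx·mx = 0 + 0 + 2.8024 + 1.885 + 0.1043 = 4.7917
Σ x·lx·mx = 11.677; T = 11.677/4.7917 = 2.43692…
r ≈ ln(R0)/T = ln(4.7917)/2.43692… = 0.642977… → 0.6430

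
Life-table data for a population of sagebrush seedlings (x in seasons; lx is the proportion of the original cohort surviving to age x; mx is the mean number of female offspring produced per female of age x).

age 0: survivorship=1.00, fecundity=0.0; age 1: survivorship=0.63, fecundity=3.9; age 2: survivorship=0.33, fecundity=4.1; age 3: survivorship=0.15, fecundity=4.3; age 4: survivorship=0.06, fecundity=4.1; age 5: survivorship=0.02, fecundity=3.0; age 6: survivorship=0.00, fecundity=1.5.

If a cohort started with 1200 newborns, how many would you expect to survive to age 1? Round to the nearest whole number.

Expected survivors = N0 · l_1 = 1200 × 0.63 = 756 → 756

756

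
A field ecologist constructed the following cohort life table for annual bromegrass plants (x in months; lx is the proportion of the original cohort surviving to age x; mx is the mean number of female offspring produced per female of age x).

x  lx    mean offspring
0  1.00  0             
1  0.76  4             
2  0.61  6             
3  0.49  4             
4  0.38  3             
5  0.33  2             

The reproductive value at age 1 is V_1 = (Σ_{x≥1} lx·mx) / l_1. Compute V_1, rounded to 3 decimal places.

13.763

lx·mx for x ≥ 1: 3.04, 3.66, 1.96, 1.14, 0.66 → sum = 10.46
V_1 = 10.46 / l_1 = 10.46 / 0.76 = 13.763158… → 13.763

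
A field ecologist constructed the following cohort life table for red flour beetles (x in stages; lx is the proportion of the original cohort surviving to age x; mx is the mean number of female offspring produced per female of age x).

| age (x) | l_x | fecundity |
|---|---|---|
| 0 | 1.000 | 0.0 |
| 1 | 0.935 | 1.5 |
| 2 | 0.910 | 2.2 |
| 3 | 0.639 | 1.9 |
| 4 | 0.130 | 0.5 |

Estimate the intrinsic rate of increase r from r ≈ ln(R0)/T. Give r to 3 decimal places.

0.777

R0 = Σ lx·mx = 0 + 1.4025 + 2.002 + 1.2141 + 0.065 = 4.6836
Σ x·lx·mx = 9.3088; T = 9.3088/4.6836 = 1.98753…
r ≈ ln(R0)/T = ln(4.6836)/1.98753… = 0.77688… → 0.777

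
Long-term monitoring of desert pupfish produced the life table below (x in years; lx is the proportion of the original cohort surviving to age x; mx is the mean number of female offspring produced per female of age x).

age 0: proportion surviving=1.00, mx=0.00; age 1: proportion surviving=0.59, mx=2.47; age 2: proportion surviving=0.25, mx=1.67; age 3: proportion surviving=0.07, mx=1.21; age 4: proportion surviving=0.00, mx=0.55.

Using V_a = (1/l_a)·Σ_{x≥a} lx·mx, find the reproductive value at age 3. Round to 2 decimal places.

1.21

lx·mx for x ≥ 3: 0.0847, 0 → sum = 0.0847
V_3 = 0.0847 / l_3 = 0.0847 / 0.07 = 1.21 → 1.21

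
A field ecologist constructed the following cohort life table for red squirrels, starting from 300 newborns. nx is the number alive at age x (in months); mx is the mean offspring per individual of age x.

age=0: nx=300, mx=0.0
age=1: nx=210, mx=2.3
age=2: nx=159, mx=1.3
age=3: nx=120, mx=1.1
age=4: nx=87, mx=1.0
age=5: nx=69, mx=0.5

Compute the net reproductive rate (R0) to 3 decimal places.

lx = nx/n0 = nx/300: 1, 0.7, 0.53, 0.4, 0.29, 0.23
lx·mx by age: 0, 1.61, 0.689, 0.44, 0.29, 0.115
R0 = Σ lx·mx = 3.144 → 3.144

3.144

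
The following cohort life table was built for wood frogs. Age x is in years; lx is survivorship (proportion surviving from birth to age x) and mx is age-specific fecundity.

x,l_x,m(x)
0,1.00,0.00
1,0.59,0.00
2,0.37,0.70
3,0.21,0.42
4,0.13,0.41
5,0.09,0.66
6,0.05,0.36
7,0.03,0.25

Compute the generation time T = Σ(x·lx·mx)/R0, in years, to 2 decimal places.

2.99

lx·mx: 0, 0, 0.259, 0.0882, 0.0533, 0.0594, 0.018, 0.0075 → R0 = 0.4854
x·lx·mx: 0, 0, 0.518, 0.2646, 0.2132, 0.297, 0.108, 0.0525 → Σ = 1.4533
T = 1.4533 / 0.4854 = 2.994026… → 2.99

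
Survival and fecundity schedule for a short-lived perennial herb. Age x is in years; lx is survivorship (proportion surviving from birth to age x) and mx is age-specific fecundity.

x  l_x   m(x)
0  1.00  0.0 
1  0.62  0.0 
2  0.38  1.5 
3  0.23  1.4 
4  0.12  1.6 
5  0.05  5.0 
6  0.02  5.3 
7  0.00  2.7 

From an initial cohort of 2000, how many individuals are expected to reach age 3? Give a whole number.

Expected survivors = N0 · l_3 = 2000 × 0.23 = 460 → 460

460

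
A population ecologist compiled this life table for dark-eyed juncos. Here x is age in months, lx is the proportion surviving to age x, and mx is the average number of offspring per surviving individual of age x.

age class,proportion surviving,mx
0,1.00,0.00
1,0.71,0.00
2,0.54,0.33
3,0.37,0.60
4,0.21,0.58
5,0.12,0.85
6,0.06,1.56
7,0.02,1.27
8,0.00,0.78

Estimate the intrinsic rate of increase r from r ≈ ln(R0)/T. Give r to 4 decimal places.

R0 = Σ lx·mx = 0 + 0 + 0.1782 + 0.222 + 0.1218 + 0.102 + 0.0936 + 0.0254 + 0 = 0.743
Σ x·lx·mx = 2.759; T = 2.759/0.743 = 3.71332…
r ≈ ln(R0)/T = ln(0.743)/3.71332… = -0.079998… → -0.0800

-0.0800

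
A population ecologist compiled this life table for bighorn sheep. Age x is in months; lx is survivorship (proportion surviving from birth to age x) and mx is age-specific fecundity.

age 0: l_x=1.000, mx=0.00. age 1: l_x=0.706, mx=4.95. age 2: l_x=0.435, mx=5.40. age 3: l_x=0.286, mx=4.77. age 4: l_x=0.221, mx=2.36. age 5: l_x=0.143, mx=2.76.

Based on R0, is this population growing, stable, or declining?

growing

R0 = Σ lx·mx = 0 + 3.4947 + 2.349 + 1.36422 + 0.52156 + 0.39468 = 8.12416
R0 > 1, so the population is growing.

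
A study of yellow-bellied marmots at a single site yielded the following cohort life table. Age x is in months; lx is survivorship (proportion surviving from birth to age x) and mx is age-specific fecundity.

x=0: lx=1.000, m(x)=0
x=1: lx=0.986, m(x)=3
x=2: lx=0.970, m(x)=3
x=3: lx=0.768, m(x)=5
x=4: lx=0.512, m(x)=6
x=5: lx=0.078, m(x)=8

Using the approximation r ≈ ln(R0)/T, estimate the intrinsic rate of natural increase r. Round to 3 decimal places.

0.974

R0 = Σ lx·mx = 0 + 2.958 + 2.91 + 3.84 + 3.072 + 0.624 = 13.404
Σ x·lx·mx = 35.706; T = 35.706/13.404 = 2.66383…
r ≈ ln(R0)/T = ln(13.404)/2.66383… = 0.97437… → 0.974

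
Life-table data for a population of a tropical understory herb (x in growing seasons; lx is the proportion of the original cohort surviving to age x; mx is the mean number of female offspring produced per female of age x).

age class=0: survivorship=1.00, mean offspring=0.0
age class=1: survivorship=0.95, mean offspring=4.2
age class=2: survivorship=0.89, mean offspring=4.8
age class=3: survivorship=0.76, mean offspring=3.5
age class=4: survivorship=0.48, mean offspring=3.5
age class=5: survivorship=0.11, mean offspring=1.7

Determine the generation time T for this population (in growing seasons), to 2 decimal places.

lx·mx: 0, 3.99, 4.272, 2.66, 1.68, 0.187 → R0 = 12.789
x·lx·mx: 0, 3.99, 8.544, 7.98, 6.72, 0.935 → Σ = 28.169
T = 28.169 / 12.789 = 2.202596… → 2.20

2.20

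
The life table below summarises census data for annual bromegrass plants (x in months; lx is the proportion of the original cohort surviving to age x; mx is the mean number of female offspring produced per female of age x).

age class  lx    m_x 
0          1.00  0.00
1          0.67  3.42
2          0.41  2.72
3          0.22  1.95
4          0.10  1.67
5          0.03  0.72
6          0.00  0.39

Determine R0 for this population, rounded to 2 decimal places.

4.02

lx·mx by age: 0, 2.2914, 1.1152, 0.429, 0.167, 0.0216, 0
R0 = Σ lx·mx = 4.0242 → 4.02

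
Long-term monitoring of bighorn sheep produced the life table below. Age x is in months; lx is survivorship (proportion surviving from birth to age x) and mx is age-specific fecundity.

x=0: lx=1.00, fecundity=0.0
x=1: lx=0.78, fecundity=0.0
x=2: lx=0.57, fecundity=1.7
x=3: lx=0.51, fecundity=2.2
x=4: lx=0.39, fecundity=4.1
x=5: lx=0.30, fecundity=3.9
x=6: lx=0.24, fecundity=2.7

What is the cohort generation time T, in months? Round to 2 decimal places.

lx·mx: 0, 0, 0.969, 1.122, 1.599, 1.17, 0.648 → R0 = 5.508
x·lx·mx: 0, 0, 1.938, 3.366, 6.396, 5.85, 3.888 → Σ = 21.438
T = 21.438 / 5.508 = 3.892157… → 3.89

3.89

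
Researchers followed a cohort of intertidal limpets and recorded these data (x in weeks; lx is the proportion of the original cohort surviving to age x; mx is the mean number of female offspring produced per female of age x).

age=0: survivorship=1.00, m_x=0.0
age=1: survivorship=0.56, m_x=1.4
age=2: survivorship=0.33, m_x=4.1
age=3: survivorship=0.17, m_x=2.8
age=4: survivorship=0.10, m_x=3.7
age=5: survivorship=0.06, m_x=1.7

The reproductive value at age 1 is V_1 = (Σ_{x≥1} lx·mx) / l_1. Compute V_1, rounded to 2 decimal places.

lx·mx for x ≥ 1: 0.784, 1.353, 0.476, 0.37, 0.102 → sum = 3.085
V_1 = 3.085 / l_1 = 3.085 / 0.56 = 5.508929… → 5.51

5.51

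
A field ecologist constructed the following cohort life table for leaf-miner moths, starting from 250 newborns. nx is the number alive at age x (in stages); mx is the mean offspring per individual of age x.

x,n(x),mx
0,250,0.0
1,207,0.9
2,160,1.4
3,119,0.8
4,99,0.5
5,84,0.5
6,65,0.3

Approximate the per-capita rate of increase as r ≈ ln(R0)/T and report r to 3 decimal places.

lx = nx/n0 = nx/250: 1, 0.828, 0.64, 0.476, 0.396, 0.336, 0.26
R0 = Σ lx·mx = 0 + 0.7452 + 0.896 + 0.3808 + 0.198 + 0.168 + 0.078 = 2.466
Σ x·lx·mx = 5.7796; T = 5.7796/2.466 = 2.34371…
r ≈ ln(R0)/T = ln(2.466)/2.34371… = 0.38511… → 0.385

0.385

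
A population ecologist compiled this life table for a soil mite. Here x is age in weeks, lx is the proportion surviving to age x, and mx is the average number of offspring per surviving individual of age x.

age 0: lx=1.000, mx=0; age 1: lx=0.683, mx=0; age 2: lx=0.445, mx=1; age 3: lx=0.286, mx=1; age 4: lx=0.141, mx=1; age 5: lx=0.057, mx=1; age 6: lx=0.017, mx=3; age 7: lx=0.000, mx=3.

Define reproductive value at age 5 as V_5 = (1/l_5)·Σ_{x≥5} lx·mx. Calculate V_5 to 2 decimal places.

1.89

lx·mx for x ≥ 5: 0.057, 0.051, 0 → sum = 0.108
V_5 = 0.108 / l_5 = 0.108 / 0.057 = 1.894737… → 1.89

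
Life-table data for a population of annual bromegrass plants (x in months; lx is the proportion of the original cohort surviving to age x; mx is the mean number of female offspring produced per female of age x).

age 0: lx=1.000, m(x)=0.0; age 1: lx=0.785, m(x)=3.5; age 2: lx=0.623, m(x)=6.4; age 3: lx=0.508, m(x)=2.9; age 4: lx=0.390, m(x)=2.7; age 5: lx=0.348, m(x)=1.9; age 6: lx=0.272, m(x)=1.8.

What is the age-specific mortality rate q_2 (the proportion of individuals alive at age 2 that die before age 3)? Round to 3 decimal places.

q_2 = (l_2 − l_3) / l_2 = (0.623 − 0.508) / 0.623
     = 0.115 / 0.623 = 0.184591… → 0.185

0.185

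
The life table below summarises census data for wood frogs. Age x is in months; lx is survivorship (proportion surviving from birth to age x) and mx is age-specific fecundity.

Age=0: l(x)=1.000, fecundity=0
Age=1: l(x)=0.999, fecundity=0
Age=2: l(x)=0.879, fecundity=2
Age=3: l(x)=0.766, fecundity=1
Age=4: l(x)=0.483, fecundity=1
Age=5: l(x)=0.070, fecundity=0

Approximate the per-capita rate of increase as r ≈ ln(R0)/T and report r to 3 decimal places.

0.427

R0 = Σ lx·mx = 0 + 0 + 1.758 + 0.766 + 0.483 + 0 = 3.007
Σ x·lx·mx = 7.746; T = 7.746/3.007 = 2.57599…
r ≈ ln(R0)/T = ln(3.007)/2.57599… = 0.42739… → 0.427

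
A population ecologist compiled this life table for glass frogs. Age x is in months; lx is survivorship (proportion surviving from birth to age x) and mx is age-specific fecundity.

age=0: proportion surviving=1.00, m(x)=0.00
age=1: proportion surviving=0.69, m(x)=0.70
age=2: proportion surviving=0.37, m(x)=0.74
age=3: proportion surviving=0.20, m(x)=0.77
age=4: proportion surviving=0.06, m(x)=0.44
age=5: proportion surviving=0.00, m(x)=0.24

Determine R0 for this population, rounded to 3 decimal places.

lx·mx by age: 0, 0.483, 0.2738, 0.154, 0.0264, 0
R0 = Σ lx·mx = 0.9372 → 0.937

0.937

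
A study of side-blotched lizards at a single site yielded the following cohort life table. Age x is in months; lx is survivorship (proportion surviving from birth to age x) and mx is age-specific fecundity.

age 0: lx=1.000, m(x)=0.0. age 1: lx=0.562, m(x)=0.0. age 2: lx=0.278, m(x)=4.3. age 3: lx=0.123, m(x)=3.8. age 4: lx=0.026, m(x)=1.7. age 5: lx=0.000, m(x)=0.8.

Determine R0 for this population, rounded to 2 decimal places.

1.71

lx·mx by age: 0, 0, 1.1954, 0.4674, 0.0442, 0
R0 = Σ lx·mx = 1.707 → 1.71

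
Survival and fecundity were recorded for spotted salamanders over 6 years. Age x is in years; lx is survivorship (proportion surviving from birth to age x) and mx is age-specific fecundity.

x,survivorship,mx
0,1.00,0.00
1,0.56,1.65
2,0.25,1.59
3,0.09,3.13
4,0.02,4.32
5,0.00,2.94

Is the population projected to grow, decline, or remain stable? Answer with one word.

R0 = Σ lx·mx = 0 + 0.924 + 0.3975 + 0.2817 + 0.0864 + 0 = 1.6896
R0 > 1, so the population is growing.

growing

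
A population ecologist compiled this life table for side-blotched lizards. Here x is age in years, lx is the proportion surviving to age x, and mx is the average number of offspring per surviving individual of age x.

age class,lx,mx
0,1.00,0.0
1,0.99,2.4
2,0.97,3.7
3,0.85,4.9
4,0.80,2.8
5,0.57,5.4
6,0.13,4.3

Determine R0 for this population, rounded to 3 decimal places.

lx·mx by age: 0, 2.376, 3.589, 4.165, 2.24, 3.078, 0.559
R0 = Σ lx·mx = 16.007 → 16.007

16.007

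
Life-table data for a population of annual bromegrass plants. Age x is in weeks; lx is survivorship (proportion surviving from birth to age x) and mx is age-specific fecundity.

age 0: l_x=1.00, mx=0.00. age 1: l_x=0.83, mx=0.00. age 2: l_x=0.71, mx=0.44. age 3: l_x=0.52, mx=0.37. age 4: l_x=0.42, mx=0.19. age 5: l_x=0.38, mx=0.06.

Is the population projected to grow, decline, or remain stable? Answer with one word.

R0 = Σ lx·mx = 0 + 0 + 0.3124 + 0.1924 + 0.0798 + 0.0228 = 0.6074
R0 < 1, so the population is declining.

declining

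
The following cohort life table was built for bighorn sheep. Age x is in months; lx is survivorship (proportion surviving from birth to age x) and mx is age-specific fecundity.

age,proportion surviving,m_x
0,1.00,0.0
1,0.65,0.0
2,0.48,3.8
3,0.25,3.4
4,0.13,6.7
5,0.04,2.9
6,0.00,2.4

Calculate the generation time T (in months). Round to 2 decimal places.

2.80

lx·mx: 0, 0, 1.824, 0.85, 0.871, 0.116, 0 → R0 = 3.661
x·lx·mx: 0, 0, 3.648, 2.55, 3.484, 0.58, 0 → Σ = 10.262
T = 10.262 / 3.661 = 2.803059… → 2.80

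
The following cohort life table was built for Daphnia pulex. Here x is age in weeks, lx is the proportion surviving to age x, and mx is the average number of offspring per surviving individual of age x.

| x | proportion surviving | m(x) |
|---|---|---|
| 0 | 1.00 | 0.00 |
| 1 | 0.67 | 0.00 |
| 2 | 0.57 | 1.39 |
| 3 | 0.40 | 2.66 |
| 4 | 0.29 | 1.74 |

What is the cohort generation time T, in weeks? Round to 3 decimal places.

lx·mx: 0, 0, 0.7923, 1.064, 0.5046 → R0 = 2.3609
x·lx·mx: 0, 0, 1.5846, 3.192, 2.0184 → Σ = 6.795
T = 6.795 / 2.3609 = 2.87814… → 2.878

2.878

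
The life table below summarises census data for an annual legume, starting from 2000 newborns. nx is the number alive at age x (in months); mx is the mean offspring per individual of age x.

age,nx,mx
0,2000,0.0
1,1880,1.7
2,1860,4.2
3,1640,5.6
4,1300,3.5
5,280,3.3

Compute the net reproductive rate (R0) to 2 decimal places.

12.83

lx = nx/n0 = nx/2000: 1, 0.94, 0.93, 0.82, 0.65, 0.14
lx·mx by age: 0, 1.598, 3.906, 4.592, 2.275, 0.462
R0 = Σ lx·mx = 12.833 → 12.83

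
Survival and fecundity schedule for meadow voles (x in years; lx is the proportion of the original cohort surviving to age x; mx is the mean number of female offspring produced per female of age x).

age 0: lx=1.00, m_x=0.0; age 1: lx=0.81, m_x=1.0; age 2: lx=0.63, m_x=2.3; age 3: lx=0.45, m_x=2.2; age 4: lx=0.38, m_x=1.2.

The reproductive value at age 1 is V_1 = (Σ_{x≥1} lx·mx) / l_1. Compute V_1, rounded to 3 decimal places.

lx·mx for x ≥ 1: 0.81, 1.449, 0.99, 0.456 → sum = 3.705
V_1 = 3.705 / l_1 = 3.705 / 0.81 = 4.574074… → 4.574

4.574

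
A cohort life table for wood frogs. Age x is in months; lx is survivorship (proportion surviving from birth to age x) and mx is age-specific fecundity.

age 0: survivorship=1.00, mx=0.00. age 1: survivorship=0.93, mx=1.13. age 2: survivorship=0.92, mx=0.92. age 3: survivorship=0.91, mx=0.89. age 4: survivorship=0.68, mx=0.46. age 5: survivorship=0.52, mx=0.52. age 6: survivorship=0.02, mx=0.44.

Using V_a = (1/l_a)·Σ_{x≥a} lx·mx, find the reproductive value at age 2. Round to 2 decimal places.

lx·mx for x ≥ 2: 0.8464, 0.8099, 0.3128, 0.2704, 0.0088 → sum = 2.2483
V_2 = 2.2483 / l_2 = 2.2483 / 0.92 = 2.443804… → 2.44

2.44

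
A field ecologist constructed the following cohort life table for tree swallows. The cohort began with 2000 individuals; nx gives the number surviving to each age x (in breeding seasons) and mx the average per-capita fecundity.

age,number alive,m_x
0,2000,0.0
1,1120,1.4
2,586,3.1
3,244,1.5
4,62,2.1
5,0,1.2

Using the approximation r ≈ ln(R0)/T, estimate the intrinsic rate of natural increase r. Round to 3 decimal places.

0.377

lx = nx/n0 = nx/2000: 1, 0.56, 0.293, 0.122, 0.031, 0
R0 = Σ lx·mx = 0 + 0.784 + 0.9083 + 0.183 + 0.0651 + 0 = 1.9404
Σ x·lx·mx = 3.41; T = 3.41/1.9404 = 1.75737…
r ≈ ln(R0)/T = ln(1.9404)/1.75737… = 0.37721… → 0.377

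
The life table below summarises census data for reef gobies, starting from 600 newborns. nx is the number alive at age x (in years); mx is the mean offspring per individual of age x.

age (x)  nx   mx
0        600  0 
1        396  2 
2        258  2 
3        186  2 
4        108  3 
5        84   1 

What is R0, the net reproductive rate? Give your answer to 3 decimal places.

3.480

lx = nx/n0 = nx/600: 1, 0.66, 0.43, 0.31, 0.18, 0.14
lx·mx by age: 0, 1.32, 0.86, 0.62, 0.54, 0.14
R0 = Σ lx·mx = 3.48 → 3.480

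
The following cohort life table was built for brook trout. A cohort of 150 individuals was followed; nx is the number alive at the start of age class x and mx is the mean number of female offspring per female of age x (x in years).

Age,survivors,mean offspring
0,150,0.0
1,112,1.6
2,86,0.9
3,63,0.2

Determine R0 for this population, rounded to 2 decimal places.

1.79

lx = nx/n0 = nx/150: 1, 0.74667…, 0.57333…, 0.42
lx·mx by age: 0, 1.194667…, 0.516…, 0.084
R0 = Σ lx·mx = 1.794667… → 1.79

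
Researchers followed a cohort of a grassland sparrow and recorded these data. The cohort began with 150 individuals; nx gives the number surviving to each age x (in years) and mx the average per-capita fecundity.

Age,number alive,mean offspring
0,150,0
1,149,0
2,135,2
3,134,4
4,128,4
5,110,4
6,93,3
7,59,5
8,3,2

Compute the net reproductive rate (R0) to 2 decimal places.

15.59

lx = nx/n0 = nx/150: 1, 0.99333…, 0.9, 0.89333…, 0.85333…, 0.73333…, 0.62, 0.39333…, 0.02
lx·mx by age: 0, 0, 1.8, 3.573333…, 3.413333…, 2.933333…, 1.86, 1.966667…, 0.04
R0 = Σ lx·mx = 15.586667… → 15.59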